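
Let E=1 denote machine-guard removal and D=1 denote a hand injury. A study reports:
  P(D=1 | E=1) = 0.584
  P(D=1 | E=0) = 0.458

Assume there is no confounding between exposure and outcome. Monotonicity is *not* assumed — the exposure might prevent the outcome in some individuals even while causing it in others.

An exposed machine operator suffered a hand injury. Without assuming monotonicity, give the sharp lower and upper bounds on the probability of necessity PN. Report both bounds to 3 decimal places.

0.216 ≤ PN ≤ 0.928

Let p₁ = 0.584, p₀ = 0.458.
Under exogeneity alone the bounds on PN are max{0,(p₁−p₀)/p₁} ≤ PN ≤ min{1,(1−p₀)/p₁}.
  lower = (p₁ − p₀)/p₁ = 0.126 / 0.584 ≈ 0.2158
  upper = min{1, (1 − p₀)/p₁} = 0.542 / 0.584 ≈ 0.9281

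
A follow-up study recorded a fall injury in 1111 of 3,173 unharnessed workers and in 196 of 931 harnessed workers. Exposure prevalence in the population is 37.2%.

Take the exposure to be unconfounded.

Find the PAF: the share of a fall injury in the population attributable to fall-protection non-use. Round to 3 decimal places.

p₁ = P(outcome | exposed) = 1111/3173 = 0.35014
p₀ = P(outcome | unexposed) = 196/931 = 0.21053
Overall risk P(Y=1) = π·p₁ + (1−π)·p₀ = 0.372×0.35014 + 0.628×0.21053 = 0.26246.
Under exogeneity, PAF = [P(Y=1) − p₀] / P(Y=1).
PAF = (0.26246 − 0.21053) / 0.26246 ≈ 0.1979

PAF ≈ 0.198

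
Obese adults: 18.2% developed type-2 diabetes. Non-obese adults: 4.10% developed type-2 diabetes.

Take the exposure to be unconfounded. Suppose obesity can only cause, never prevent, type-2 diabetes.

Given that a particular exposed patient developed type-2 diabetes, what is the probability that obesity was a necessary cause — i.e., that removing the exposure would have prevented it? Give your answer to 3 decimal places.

p₁ = 0.182, p₀ = 0.041.
Under exogeneity and monotonicity, PN = (p₁ − p₀) / p₁.
PN = (0.182 − 0.041) / 0.182 = 0.141 / 0.182 ≈ 0.7747

PN ≈ 0.775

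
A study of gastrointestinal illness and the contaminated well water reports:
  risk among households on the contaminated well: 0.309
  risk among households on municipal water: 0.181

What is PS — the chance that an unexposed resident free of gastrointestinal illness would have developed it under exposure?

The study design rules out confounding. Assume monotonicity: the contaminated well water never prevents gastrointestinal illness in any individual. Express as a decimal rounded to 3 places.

Let p₁ = 0.309, p₀ = 0.181.
Under exogeneity and monotonicity, PS = (p₁ − p₀) / (1 − p₀).
PS = (0.309 − 0.181) / (1 − 0.181) = 0.128 / 0.819 ≈ 0.1563

PS ≈ 0.156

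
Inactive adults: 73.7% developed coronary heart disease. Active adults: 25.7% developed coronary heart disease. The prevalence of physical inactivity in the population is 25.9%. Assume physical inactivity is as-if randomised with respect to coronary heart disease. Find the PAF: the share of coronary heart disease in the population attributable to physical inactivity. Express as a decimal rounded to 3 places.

p₁ = 0.737, p₀ = 0.257.
Overall risk P(Y=1) = π·p₁ + (1−π)·p₀ = 0.259×0.737 + 0.741×0.257 = 0.38132.
Under exogeneity, PAF = [P(Y=1) − p₀] / P(Y=1).
PAF = (0.38132 − 0.257) / 0.38132 ≈ 0.3260

PAF ≈ 0.326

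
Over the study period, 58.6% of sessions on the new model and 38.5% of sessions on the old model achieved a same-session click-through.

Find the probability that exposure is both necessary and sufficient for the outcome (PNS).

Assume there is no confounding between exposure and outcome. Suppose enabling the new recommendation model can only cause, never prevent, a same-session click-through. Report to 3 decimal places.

p₁ = 0.586, p₀ = 0.385.
Under exogeneity and monotonicity, PNS = p₁ − p₀.
PNS = 0.586 − 0.385 = 0.201

PNS ≈ 0.201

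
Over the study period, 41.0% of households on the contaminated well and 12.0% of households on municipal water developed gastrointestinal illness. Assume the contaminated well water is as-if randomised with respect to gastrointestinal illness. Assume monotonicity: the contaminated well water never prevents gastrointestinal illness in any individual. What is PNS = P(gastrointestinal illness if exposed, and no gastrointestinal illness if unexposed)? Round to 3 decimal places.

p₁ = 0.41, p₀ = 0.12.
Under exogeneity and monotonicity, PNS = p₁ − p₀.
PNS = 0.41 − 0.12 = 0.29

PNS ≈ 0.290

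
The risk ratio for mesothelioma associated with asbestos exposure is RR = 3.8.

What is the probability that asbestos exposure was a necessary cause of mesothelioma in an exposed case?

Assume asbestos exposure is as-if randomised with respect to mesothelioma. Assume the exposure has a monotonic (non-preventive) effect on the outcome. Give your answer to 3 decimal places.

Under exogeneity and monotonicity, PN = (RR − 1) / RR = 1 − 1/RR.
PN = (3.8 − 1) / 3.8 = 2.8 / 3.8 ≈ 0.7368

PN ≈ 0.737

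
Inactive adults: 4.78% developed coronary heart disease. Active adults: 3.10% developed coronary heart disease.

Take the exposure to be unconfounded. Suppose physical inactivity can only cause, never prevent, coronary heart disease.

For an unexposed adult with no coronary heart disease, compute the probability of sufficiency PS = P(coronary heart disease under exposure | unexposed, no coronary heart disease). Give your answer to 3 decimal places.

p₁ = 0.0478, p₀ = 0.031.
Under exogeneity and monotonicity, PS = (p₁ − p₀) / (1 − p₀).
PS = (0.0478 − 0.031) / (1 − 0.031) = 0.0168 / 0.969 ≈ 0.0173

PS ≈ 0.017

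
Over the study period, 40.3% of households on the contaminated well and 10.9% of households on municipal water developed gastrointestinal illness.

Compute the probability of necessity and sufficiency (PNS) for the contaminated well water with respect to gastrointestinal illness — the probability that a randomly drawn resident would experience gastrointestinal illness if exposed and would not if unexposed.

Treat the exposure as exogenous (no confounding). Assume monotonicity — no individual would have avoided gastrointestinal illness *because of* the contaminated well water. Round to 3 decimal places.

p₁ = 0.403, p₀ = 0.109.
Under exogeneity and monotonicity, PNS = p₁ − p₀.
PNS = 0.403 − 0.109 = 0.294

PNS ≈ 0.294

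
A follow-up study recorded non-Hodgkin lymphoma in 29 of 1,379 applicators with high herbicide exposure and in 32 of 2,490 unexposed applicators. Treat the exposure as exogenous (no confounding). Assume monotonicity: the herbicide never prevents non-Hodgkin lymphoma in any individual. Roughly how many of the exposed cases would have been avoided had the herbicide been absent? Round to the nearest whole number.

p₁ = P(outcome | exposed) = 29/1379 = 0.02103
p₀ = P(outcome | unexposed) = 32/2490 = 0.012851
PN = (p₁ − p₀)/p₁ = (0.02103 − 0.012851) / 0.02103 ≈ 0.38889.
Attributable cases ≈ PN × (exposed cases) = 0.38889 × 29 ≈ 11.28.

about 11 cases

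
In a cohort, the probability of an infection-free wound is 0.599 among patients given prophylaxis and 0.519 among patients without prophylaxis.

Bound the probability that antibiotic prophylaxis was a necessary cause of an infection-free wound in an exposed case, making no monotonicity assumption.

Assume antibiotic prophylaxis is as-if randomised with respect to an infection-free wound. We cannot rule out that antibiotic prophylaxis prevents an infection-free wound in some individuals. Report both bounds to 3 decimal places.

0.134 ≤ PN ≤ 0.803

Let p₁ = 0.599, p₀ = 0.519.
Under exogeneity alone the bounds on PN are max{0,(p₁−p₀)/p₁} ≤ PN ≤ min{1,(1−p₀)/p₁}.
  lower = (p₁ − p₀)/p₁ = 0.08 / 0.599 ≈ 0.1336
  upper = min{1, (1 − p₀)/p₁} = 0.481 / 0.599 ≈ 0.8030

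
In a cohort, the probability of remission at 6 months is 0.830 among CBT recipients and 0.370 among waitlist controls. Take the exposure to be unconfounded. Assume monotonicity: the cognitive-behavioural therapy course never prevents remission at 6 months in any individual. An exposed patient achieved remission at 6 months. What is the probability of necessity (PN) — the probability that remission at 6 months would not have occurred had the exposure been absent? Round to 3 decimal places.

Let p₁ = 0.83, p₀ = 0.37.
Under exogeneity and monotonicity, PN = (p₁ − p₀) / p₁.
PN = (0.83 − 0.37) / 0.83 = 0.46 / 0.83 ≈ 0.5542

PN ≈ 0.554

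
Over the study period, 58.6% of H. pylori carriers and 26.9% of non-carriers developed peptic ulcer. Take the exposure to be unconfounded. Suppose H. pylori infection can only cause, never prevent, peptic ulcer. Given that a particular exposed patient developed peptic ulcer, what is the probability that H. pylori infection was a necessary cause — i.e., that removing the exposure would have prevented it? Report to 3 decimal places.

PN ≈ 0.541

p₁ = 0.586, p₀ = 0.269.
Under exogeneity and monotonicity, PN = (p₁ − p₀) / p₁.
PN = (0.586 − 0.269) / 0.586 = 0.317 / 0.586 ≈ 0.5410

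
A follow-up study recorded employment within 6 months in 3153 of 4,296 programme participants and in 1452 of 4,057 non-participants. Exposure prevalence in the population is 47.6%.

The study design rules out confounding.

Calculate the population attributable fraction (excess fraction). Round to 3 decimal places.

PAF ≈ 0.333

p₁ = P(outcome | exposed) = 3153/4296 = 0.73394
p₀ = P(outcome | unexposed) = 1452/4057 = 0.3579
Overall risk P(Y=1) = π·p₁ + (1−π)·p₀ = 0.476×0.73394 + 0.524×0.3579 = 0.53689.
Under exogeneity, PAF = [P(Y=1) − p₀] / P(Y=1).
PAF = (0.53689 − 0.3579) / 0.53689 ≈ 0.3334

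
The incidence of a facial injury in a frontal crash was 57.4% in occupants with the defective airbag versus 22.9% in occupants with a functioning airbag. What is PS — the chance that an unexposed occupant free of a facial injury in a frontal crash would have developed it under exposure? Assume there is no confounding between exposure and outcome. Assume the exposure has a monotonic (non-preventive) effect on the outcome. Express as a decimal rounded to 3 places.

PS ≈ 0.447

p₁ = 0.574, p₀ = 0.229.
Under exogeneity and monotonicity, PS = (p₁ − p₀) / (1 − p₀).
PS = (0.574 − 0.229) / (1 − 0.229) = 0.345 / 0.771 ≈ 0.4475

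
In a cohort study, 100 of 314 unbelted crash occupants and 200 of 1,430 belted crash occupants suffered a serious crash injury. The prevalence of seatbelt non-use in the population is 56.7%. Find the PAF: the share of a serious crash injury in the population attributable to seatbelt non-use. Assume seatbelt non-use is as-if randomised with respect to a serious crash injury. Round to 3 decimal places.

PAF ≈ 0.420

p₁ = P(outcome | exposed) = 100/314 = 0.31847
p₀ = P(outcome | unexposed) = 200/1430 = 0.13986
Overall risk P(Y=1) = π·p₁ + (1−π)·p₀ = 0.567×0.31847 + 0.433×0.13986 = 0.24113.
Under exogeneity, PAF = [P(Y=1) − p₀] / P(Y=1).
PAF = (0.24113 − 0.13986) / 0.24113 ≈ 0.4200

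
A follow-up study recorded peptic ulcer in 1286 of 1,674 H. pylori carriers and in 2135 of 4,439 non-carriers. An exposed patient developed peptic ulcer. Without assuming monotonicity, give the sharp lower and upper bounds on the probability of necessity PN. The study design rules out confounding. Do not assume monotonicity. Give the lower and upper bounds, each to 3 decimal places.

p₁ = P(outcome | exposed) = 1286/1674 = 0.76822
p₀ = P(outcome | unexposed) = 2135/4439 = 0.48096
Under exogeneity alone the bounds on PN are max{0,(p₁−p₀)/p₁} ≤ PN ≤ min{1,(1−p₀)/p₁}.
  lower = (p₁ − p₀)/p₁ = 0.28726 / 0.76822 ≈ 0.3739
  upper = min{1, (1 − p₀)/p₁} = 0.51904 / 0.76822 ≈ 0.6756

0.374 ≤ PN ≤ 0.676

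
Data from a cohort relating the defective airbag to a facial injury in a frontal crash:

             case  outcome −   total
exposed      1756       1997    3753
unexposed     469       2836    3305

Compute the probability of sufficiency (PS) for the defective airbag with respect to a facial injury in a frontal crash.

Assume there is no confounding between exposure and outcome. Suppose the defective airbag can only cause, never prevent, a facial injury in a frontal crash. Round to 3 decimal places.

p₁ = P(outcome | exposed) = 1756/3753 = 0.46789
p₀ = P(outcome | unexposed) = 469/3305 = 0.14191
Under exogeneity and monotonicity, PS = (p₁ − p₀)/(1 − p₀).
PS = (0.46789 − 0.14191) / 0.85809 ≈ 0.3799

PS ≈ 0.380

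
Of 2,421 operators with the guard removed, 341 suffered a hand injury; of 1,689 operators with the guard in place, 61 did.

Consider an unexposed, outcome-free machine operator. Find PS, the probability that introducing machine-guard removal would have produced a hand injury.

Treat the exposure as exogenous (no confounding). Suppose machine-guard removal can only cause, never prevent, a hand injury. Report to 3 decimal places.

p₁ = P(outcome | exposed) = 341/2421 = 0.14085
p₀ = P(outcome | unexposed) = 61/1689 = 0.036116
Under exogeneity and monotonicity, PS = (p₁ − p₀) / (1 − p₀).
PS = (0.14085 − 0.036116) / (1 − 0.036116) = 0.10473 / 0.96388 ≈ 0.1087

PS ≈ 0.109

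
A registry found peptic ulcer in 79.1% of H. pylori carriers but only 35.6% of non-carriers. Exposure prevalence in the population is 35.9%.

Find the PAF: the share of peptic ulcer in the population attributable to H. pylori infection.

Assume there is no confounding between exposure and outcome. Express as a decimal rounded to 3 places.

PAF ≈ 0.305

p₁ = 0.791, p₀ = 0.356.
Overall risk P(Y=1) = π·p₁ + (1−π)·p₀ = 0.359×0.791 + 0.641×0.356 = 0.51216.
Under exogeneity, PAF = [P(Y=1) − p₀] / P(Y=1).
PAF = (0.51216 − 0.356) / 0.51216 ≈ 0.3049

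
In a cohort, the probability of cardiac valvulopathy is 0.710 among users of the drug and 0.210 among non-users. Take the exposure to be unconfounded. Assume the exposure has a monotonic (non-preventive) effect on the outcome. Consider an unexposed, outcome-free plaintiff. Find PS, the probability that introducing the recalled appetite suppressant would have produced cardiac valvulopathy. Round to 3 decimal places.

Let p₁ = 0.71, p₀ = 0.21.
Under exogeneity and monotonicity, PS = (p₁ − p₀) / (1 − p₀).
PS = (0.71 − 0.21) / (1 − 0.21) = 0.5 / 0.79 ≈ 0.6329

PS ≈ 0.633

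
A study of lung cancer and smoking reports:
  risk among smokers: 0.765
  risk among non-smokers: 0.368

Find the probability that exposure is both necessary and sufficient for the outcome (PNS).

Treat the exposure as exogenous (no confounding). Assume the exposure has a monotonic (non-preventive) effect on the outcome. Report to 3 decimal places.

PNS ≈ 0.397

Let p₁ = 0.765, p₀ = 0.368.
Under exogeneity and monotonicity, PNS = p₁ − p₀.
PNS = 0.765 − 0.368 = 0.397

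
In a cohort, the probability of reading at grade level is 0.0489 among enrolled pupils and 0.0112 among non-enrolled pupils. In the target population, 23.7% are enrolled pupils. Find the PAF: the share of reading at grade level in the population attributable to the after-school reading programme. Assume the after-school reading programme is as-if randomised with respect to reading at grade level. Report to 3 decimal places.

PAF ≈ 0.444

Let p₁ = 0.0489, p₀ = 0.0112.
Overall risk P(Y=1) = π·p₁ + (1−π)·p₀ = 0.237×0.0489 + 0.763×0.0112 = 0.020135.
Under exogeneity, PAF = [P(Y=1) − p₀] / P(Y=1).
PAF = (0.020135 − 0.0112) / 0.020135 ≈ 0.4438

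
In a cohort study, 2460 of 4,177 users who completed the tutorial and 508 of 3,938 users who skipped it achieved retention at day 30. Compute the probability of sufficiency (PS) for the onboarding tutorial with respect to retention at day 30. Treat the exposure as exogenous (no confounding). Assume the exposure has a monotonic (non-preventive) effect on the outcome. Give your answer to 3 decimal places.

p₁ = P(outcome | exposed) = 2460/4177 = 0.58894
p₀ = P(outcome | unexposed) = 508/3938 = 0.129
Under exogeneity and monotonicity, PS = (p₁ − p₀) / (1 − p₀).
PS = (0.58894 − 0.129) / (1 − 0.129) = 0.45994 / 0.871 ≈ 0.5281

PS ≈ 0.528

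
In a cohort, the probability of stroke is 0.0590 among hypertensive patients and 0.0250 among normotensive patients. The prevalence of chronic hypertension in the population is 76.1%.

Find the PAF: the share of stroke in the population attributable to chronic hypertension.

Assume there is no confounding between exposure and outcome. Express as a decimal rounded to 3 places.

Let p₁ = 0.059, p₀ = 0.025.
Overall risk P(Y=1) = π·p₁ + (1−π)·p₀ = 0.761×0.059 + 0.239×0.025 = 0.050874.
Under exogeneity, PAF = [P(Y=1) − p₀] / P(Y=1).
PAF = (0.050874 − 0.025) / 0.050874 ≈ 0.5086

PAF ≈ 0.509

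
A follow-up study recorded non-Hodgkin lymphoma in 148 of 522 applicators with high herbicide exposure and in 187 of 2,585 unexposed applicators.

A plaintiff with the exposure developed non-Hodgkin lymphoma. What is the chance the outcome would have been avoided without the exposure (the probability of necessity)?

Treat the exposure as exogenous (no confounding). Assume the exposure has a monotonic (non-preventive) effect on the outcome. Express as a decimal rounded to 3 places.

p₁ = P(outcome | exposed) = 148/522 = 0.28352
p₀ = P(outcome | unexposed) = 187/2585 = 0.07234
Under exogeneity and monotonicity, PN = (p₁ − p₀) / p₁.
PN = (0.28352 − 0.07234) / 0.28352 = 0.21118 / 0.28352 ≈ 0.7449

PN ≈ 0.745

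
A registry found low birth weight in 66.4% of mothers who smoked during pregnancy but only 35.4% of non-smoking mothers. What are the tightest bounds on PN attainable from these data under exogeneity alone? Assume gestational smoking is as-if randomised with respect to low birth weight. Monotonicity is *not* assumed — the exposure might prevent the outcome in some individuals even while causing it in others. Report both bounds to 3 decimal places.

p₁ = 0.664, p₀ = 0.354.
Under exogeneity alone the bounds on PN are max{0,(p₁−p₀)/p₁} ≤ PN ≤ min{1,(1−p₀)/p₁}.
  lower = (p₁ − p₀)/p₁ = 0.31 / 0.664 ≈ 0.4669
  upper = min{1, (1 − p₀)/p₁} = 0.646 / 0.664 ≈ 0.9729

0.467 ≤ PN ≤ 0.973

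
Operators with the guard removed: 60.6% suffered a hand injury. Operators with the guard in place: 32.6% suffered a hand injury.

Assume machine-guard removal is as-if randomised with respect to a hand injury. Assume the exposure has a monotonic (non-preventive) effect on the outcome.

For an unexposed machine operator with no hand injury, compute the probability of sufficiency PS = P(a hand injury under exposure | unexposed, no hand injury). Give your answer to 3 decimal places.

PS ≈ 0.415

p₁ = 0.606, p₀ = 0.326.
Under exogeneity and monotonicity, PS = (p₁ − p₀) / (1 − p₀).
PS = (0.606 − 0.326) / (1 − 0.326) = 0.28 / 0.674 ≈ 0.4154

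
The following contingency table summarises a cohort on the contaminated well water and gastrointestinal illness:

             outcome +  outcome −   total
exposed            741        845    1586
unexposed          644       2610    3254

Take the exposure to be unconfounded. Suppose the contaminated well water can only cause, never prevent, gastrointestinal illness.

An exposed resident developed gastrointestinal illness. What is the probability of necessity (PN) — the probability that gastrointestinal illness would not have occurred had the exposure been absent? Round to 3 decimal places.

p₁ = P(outcome | exposed) = 741/1586 = 0.46721
p₀ = P(outcome | unexposed) = 644/3254 = 0.19791
Under exogeneity and monotonicity, PN = (p₁ − p₀) / p₁.
PN = (0.46721 − 0.19791) / 0.46721 = 0.2693 / 0.46721 ≈ 0.5764

PN ≈ 0.576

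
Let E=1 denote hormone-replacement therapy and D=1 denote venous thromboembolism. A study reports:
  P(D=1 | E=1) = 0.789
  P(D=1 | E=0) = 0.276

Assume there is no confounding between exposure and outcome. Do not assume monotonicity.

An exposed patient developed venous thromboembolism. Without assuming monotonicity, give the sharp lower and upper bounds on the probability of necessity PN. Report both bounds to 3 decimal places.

Let p₁ = 0.789, p₀ = 0.276.
Under exogeneity alone the bounds on PN are max{0,(p₁−p₀)/p₁} ≤ PN ≤ min{1,(1−p₀)/p₁}.
  lower = (p₁ − p₀)/p₁ = 0.513 / 0.789 ≈ 0.6502
  upper = min{1, (1 − p₀)/p₁} = 0.724 / 0.789 ≈ 0.9176

0.650 ≤ PN ≤ 0.918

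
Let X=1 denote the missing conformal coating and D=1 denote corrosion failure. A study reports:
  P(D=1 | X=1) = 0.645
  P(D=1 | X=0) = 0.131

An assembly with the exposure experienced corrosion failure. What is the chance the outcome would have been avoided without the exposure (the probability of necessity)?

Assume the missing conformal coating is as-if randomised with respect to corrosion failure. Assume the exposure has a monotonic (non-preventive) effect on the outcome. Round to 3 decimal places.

Let p₁ = 0.645, p₀ = 0.131.
Under exogeneity and monotonicity, PN = (p₁ − p₀) / p₁.
PN = (0.645 − 0.131) / 0.645 = 0.514 / 0.645 ≈ 0.7969

PN ≈ 0.797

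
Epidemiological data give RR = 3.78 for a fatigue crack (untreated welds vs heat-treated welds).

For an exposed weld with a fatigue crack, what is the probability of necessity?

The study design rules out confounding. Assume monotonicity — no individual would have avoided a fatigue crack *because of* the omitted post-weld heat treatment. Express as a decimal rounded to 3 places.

Under exogeneity and monotonicity, PN = (RR − 1) / RR = 1 − 1/RR.
PN = (3.78 − 1) / 3.78 = 2.78 / 3.78 ≈ 0.7354

PN ≈ 0.735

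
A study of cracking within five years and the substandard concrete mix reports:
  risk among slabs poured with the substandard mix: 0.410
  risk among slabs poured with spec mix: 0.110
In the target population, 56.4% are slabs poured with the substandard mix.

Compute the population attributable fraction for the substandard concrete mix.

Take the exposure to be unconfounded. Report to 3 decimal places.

Let p₁ = 0.41, p₀ = 0.11.
Overall risk P(Y=1) = π·p₁ + (1−π)·p₀ = 0.564×0.41 + 0.436×0.11 = 0.2792.
Under exogeneity, PAF = [P(Y=1) − p₀] / P(Y=1).
PAF = (0.2792 − 0.11) / 0.2792 ≈ 0.6060

PAF ≈ 0.606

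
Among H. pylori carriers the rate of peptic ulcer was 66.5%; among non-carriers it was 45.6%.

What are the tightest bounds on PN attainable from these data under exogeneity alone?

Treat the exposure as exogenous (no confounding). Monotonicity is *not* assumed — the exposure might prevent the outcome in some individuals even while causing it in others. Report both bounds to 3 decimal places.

p₁ = 0.665, p₀ = 0.456.
Under exogeneity alone the bounds on PN are max{0,(p₁−p₀)/p₁} ≤ PN ≤ min{1,(1−p₀)/p₁}.
  lower = (p₁ − p₀)/p₁ = 0.209 / 0.665 ≈ 0.3143
  upper = min{1, (1 − p₀)/p₁} = 0.544 / 0.665 ≈ 0.8180

0.314 ≤ PN ≤ 0.818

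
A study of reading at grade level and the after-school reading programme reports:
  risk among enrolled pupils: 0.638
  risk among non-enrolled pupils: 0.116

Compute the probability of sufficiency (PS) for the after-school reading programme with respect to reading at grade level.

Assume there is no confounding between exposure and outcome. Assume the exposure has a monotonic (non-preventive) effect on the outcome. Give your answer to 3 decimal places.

PS ≈ 0.590

Let p₁ = 0.638, p₀ = 0.116.
Under exogeneity and monotonicity, PS = (p₁ − p₀) / (1 − p₀).
PS = (0.638 − 0.116) / (1 − 0.116) = 0.522 / 0.884 ≈ 0.5905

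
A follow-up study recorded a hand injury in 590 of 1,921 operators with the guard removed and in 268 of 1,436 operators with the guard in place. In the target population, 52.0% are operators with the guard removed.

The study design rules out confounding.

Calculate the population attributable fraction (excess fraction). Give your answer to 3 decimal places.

PAF ≈ 0.251

p₁ = P(outcome | exposed) = 590/1921 = 0.30713
p₀ = P(outcome | unexposed) = 268/1436 = 0.18663
Overall risk P(Y=1) = π·p₁ + (1−π)·p₀ = 0.52×0.30713 + 0.48×0.18663 = 0.24929.
Under exogeneity, PAF = [P(Y=1) − p₀] / P(Y=1).
PAF = (0.24929 − 0.18663) / 0.24929 ≈ 0.2514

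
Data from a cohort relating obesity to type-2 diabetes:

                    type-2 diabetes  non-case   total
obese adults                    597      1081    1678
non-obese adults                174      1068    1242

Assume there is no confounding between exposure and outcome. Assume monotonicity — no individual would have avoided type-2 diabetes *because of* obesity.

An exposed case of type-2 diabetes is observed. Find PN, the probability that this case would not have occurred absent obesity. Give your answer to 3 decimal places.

PN ≈ 0.606

p₁ = P(outcome | exposed) = 597/1678 = 0.35578
p₀ = P(outcome | unexposed) = 174/1242 = 0.1401
Under exogeneity and monotonicity, PN = (p₁ − p₀) / p₁.
PN = (0.35578 − 0.1401) / 0.35578 = 0.21568 / 0.35578 ≈ 0.6062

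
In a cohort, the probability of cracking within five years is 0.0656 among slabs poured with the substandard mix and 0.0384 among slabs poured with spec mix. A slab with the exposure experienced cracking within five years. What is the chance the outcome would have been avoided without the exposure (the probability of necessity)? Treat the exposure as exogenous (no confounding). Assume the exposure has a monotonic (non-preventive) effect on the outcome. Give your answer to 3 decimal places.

Let p₁ = 0.0656, p₀ = 0.0384.
Under exogeneity and monotonicity, PN = (p₁ − p₀) / p₁.
PN = (0.0656 − 0.0384) / 0.0656 = 0.0272 / 0.0656 ≈ 0.4146

PN ≈ 0.415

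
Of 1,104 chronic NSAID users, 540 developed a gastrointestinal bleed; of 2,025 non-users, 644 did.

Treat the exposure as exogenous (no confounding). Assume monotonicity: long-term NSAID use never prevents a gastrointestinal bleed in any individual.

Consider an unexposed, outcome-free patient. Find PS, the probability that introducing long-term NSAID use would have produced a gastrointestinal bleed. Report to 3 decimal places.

PS ≈ 0.251

p₁ = P(outcome | exposed) = 540/1104 = 0.48913
p₀ = P(outcome | unexposed) = 644/2025 = 0.31802
Under exogeneity and monotonicity, PS = (p₁ − p₀) / (1 − p₀).
PS = (0.48913 − 0.31802) / (1 − 0.31802) = 0.17111 / 0.68198 ≈ 0.2509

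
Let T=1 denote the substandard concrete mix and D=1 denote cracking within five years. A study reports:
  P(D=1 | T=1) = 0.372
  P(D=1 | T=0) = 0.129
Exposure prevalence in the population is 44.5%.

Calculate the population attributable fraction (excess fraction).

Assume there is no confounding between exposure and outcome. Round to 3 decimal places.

Let p₁ = 0.372, p₀ = 0.129.
Overall risk P(Y=1) = π·p₁ + (1−π)·p₀ = 0.445×0.372 + 0.555×0.129 = 0.23713.
Under exogeneity, PAF = [P(Y=1) − p₀] / P(Y=1).
PAF = (0.23713 − 0.129) / 0.23713 ≈ 0.4560

PAF ≈ 0.456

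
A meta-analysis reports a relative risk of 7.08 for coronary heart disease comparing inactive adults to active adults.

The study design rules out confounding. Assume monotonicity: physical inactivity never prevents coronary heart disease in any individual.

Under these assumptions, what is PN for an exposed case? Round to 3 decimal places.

Under exogeneity and monotonicity, PN = (RR − 1) / RR = 1 − 1/RR.
PN = (7.08 − 1) / 7.08 = 6.08 / 7.08 ≈ 0.8588

PN ≈ 0.859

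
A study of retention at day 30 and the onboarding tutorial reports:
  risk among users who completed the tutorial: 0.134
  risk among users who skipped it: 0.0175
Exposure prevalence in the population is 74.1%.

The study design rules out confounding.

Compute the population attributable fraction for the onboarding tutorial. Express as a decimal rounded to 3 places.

PAF ≈ 0.831

Let p₁ = 0.134, p₀ = 0.0175.
Overall risk P(Y=1) = π·p₁ + (1−π)·p₀ = 0.741×0.134 + 0.259×0.0175 = 0.10383.
Under exogeneity, PAF = [P(Y=1) − p₀] / P(Y=1).
PAF = (0.10383 − 0.0175) / 0.10383 ≈ 0.8314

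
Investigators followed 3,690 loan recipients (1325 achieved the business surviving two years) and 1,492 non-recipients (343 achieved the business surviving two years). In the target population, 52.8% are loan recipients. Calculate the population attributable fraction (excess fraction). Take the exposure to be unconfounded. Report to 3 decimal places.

PAF ≈ 0.229

p₁ = P(outcome | exposed) = 1325/3690 = 0.35908
p₀ = P(outcome | unexposed) = 343/1492 = 0.22989
Overall risk P(Y=1) = π·p₁ + (1−π)·p₀ = 0.528×0.35908 + 0.472×0.22989 = 0.2981.
Under exogeneity, PAF = [P(Y=1) − p₀] / P(Y=1).
PAF = (0.2981 − 0.22989) / 0.2981 ≈ 0.2288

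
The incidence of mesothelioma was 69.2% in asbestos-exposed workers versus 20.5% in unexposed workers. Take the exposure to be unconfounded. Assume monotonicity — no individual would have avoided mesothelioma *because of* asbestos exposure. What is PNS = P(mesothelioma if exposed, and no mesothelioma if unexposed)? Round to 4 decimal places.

p₁ = 0.692, p₀ = 0.205.
Under exogeneity and monotonicity, PNS = p₁ − p₀.
PNS = 0.692 − 0.205 = 0.487

PNS ≈ 0.4870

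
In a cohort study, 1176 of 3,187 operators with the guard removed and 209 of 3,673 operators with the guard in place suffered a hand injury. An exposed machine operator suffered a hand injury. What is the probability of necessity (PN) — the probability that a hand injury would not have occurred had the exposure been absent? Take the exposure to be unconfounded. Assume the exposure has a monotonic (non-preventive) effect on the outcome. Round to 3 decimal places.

p₁ = P(outcome | exposed) = 1176/3187 = 0.369
p₀ = P(outcome | unexposed) = 209/3673 = 0.056902
Under exogeneity and monotonicity, PN = (p₁ − p₀) / p₁.
PN = (0.369 − 0.056902) / 0.369 = 0.3121 / 0.369 ≈ 0.8458

PN ≈ 0.846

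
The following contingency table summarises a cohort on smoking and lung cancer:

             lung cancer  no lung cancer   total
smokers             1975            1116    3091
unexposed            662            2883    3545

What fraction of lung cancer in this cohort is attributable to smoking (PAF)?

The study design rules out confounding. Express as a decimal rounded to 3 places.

p₁ = P(outcome | exposed) = 1975/3091 = 0.63895
p₀ = P(outcome | unexposed) = 662/3545 = 0.18674
Exposure prevalence π = 3091/6636 = 0.46579; overall risk P(Y=1) = 0.39738.
Under exogeneity, PAF = [P(Y=1) − p₀]/P(Y=1).
PAF = (0.39738 − 0.18674) / 0.39738 ≈ 0.5301

PAF ≈ 0.530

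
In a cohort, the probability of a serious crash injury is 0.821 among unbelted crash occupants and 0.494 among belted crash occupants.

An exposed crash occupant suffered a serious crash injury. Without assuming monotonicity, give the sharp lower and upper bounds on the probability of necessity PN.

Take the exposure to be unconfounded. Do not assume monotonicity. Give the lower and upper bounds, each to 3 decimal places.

Let p₁ = 0.821, p₀ = 0.494.
Under exogeneity alone the bounds on PN are max{0,(p₁−p₀)/p₁} ≤ PN ≤ min{1,(1−p₀)/p₁}.
  lower = (p₁ − p₀)/p₁ = 0.327 / 0.821 ≈ 0.3983
  upper = min{1, (1 − p₀)/p₁} = 0.506 / 0.821 ≈ 0.6163

0.398 ≤ PN ≤ 0.616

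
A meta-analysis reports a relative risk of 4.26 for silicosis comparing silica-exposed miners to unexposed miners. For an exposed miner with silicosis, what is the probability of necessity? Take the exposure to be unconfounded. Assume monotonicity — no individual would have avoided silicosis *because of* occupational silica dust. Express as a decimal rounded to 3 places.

Under exogeneity and monotonicity, PN = (RR − 1) / RR = 1 − 1/RR.
PN = (4.26 − 1) / 4.26 = 3.26 / 4.26 ≈ 0.7653

PN ≈ 0.765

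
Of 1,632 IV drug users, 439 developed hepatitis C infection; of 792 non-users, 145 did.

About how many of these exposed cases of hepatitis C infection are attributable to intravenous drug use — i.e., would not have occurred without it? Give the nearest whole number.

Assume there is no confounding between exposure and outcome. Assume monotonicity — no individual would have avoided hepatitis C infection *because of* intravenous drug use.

p₁ = P(outcome | exposed) = 439/1632 = 0.269
p₀ = P(outcome | unexposed) = 145/792 = 0.18308
PN = (p₁ − p₀)/p₁ = (0.269 − 0.18308) / 0.269 ≈ 0.31939.
Attributable cases ≈ PN × (exposed cases) = 0.31939 × 439 ≈ 140.21.

about 140 cases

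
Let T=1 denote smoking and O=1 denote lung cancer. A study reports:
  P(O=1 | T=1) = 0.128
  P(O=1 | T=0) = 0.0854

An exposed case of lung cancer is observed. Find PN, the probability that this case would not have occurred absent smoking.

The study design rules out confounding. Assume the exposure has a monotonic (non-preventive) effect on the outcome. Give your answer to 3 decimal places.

PN ≈ 0.333

Let p₁ = 0.128, p₀ = 0.0854.
Under exogeneity and monotonicity, PN = (p₁ − p₀) / p₁.
PN = (0.128 − 0.0854) / 0.128 = 0.0426 / 0.128 ≈ 0.3328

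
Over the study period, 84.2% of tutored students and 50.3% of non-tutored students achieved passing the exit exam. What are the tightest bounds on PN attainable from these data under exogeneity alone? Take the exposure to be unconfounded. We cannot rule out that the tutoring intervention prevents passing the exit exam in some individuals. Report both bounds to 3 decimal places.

0.403 ≤ PN ≤ 0.590

p₁ = 0.842, p₀ = 0.503.
Under exogeneity alone the bounds on PN are max{0,(p₁−p₀)/p₁} ≤ PN ≤ min{1,(1−p₀)/p₁}.
  lower = (p₁ − p₀)/p₁ = 0.339 / 0.842 ≈ 0.4026
  upper = min{1, (1 − p₀)/p₁} = 0.497 / 0.842 ≈ 0.5903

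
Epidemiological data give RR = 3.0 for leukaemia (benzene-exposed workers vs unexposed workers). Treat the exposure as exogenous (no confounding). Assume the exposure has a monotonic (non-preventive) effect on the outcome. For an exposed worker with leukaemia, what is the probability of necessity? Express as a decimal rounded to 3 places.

Under exogeneity and monotonicity, PN = (RR − 1) / RR = 1 − 1/RR.
PN = (3.0 − 1) / 3.0 = 2 / 3.0 ≈ 0.6667

PN ≈ 0.667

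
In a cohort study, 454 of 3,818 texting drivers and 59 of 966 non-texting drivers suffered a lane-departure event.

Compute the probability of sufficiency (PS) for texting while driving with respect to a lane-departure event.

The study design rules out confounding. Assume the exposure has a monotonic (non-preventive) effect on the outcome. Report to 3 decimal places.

PS ≈ 0.062

p₁ = P(outcome | exposed) = 454/3818 = 0.11891
p₀ = P(outcome | unexposed) = 59/966 = 0.061077
Under exogeneity and monotonicity, PS = (p₁ − p₀) / (1 − p₀).
PS = (0.11891 − 0.061077) / (1 − 0.061077) = 0.057834 / 0.93892 ≈ 0.0616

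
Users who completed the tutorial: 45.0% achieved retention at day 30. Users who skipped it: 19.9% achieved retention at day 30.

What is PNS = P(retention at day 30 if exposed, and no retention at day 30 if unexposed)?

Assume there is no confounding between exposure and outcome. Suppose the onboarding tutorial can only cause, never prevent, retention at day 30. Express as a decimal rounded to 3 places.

PNS ≈ 0.251

p₁ = 0.45, p₀ = 0.199.
Under exogeneity and monotonicity, PNS = p₁ − p₀.
PNS = 0.45 − 0.199 = 0.251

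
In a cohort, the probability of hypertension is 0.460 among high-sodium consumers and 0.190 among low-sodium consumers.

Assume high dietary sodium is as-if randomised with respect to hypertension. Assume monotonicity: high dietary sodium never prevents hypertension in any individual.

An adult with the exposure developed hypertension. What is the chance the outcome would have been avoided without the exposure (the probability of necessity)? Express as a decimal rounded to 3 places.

PN ≈ 0.587

Let p₁ = 0.46, p₀ = 0.19.
Under exogeneity and monotonicity, PN = (p₁ − p₀) / p₁.
PN = (0.46 − 0.19) / 0.46 = 0.27 / 0.46 ≈ 0.5870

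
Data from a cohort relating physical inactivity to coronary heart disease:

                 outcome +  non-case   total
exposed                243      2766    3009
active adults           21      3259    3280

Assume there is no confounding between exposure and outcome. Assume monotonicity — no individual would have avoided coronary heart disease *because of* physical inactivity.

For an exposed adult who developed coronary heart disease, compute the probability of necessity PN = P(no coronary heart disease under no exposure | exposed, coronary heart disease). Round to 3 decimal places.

p₁ = P(outcome | exposed) = 243/3009 = 0.080758
p₀ = P(outcome | unexposed) = 21/3280 = 0.0064024
Under exogeneity and monotonicity, PN = (p₁ − p₀) / p₁.
PN = (0.080758 − 0.0064024) / 0.080758 = 0.074355 / 0.080758 ≈ 0.9207

PN ≈ 0.921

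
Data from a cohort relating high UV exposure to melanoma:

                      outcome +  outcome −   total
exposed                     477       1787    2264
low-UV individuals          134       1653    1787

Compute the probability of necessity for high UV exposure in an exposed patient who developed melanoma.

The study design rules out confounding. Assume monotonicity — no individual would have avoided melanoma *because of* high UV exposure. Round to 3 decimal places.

p₁ = P(outcome | exposed) = 477/2264 = 0.21069
p₀ = P(outcome | unexposed) = 134/1787 = 0.074986
Under exogeneity and monotonicity, PN = (p₁ − p₀) / p₁.
PN = (0.21069 − 0.074986) / 0.21069 = 0.1357 / 0.21069 ≈ 0.6441

PN ≈ 0.644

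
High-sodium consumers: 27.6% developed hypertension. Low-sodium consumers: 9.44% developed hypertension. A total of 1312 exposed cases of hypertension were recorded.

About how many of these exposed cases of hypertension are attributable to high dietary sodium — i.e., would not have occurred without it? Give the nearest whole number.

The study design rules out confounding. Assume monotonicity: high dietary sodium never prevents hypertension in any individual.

p₁ = 0.276, p₀ = 0.0944.
PN = (p₁ − p₀)/p₁ = (0.276 − 0.0944) / 0.276 ≈ 0.65797.
Attributable cases ≈ PN × (exposed cases) = 0.65797 × 1312 ≈ 863.26.

about 863 cases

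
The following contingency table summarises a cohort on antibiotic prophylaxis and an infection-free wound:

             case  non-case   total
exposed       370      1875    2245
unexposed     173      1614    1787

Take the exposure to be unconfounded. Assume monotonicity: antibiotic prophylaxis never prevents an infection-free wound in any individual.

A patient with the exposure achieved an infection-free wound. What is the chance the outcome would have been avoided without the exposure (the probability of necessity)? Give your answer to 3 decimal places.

PN ≈ 0.413

p₁ = P(outcome | exposed) = 370/2245 = 0.16481
p₀ = P(outcome | unexposed) = 173/1787 = 0.09681
Under exogeneity and monotonicity, PN = (p₁ − p₀)/p₁.
PN = (0.16481 − 0.09681) / 0.16481 ≈ 0.4126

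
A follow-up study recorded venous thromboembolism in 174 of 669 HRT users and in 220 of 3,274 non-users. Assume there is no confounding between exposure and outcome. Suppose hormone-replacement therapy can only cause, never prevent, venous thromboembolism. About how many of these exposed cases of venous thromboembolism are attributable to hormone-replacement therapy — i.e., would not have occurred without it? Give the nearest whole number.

p₁ = P(outcome | exposed) = 174/669 = 0.26009
p₀ = P(outcome | unexposed) = 220/3274 = 0.067196
PN = (p₁ − p₀)/p₁ = (0.26009 − 0.067196) / 0.26009 ≈ 0.74164.
Attributable cases ≈ PN × (exposed cases) = 0.74164 × 174 ≈ 129.05.

about 129 cases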